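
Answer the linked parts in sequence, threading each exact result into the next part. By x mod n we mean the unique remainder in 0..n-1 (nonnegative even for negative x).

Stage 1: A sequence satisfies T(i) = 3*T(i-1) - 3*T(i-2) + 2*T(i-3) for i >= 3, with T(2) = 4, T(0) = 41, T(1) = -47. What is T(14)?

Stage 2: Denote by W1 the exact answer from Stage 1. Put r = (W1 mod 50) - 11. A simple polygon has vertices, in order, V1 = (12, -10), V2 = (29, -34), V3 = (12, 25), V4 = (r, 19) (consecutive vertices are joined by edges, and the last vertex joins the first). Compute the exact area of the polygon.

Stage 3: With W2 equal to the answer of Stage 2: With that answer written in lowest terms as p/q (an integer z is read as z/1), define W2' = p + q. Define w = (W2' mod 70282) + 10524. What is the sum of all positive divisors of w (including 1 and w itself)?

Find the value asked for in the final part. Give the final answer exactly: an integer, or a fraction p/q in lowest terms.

12972

Stage 1: T(3) = 3*(4) - 3*(-47) + 2*(41) = 235; iterating: T(3)=235, T(4)=599, T(5)=1100, T(6)=1973, T(7)=3817, T(8)=7732, T(9)=15691, T(10)=31511, T(11)=62924, T(12)=125621, T(13)=251113, T(14)=502324; answer 502324
Stage 2: W1 = 502324; r = 13; cross terms: (12*-34 - 29*-10)=-118, (29*25 - 12*-34)=1133, (12*19 - 13*25)=-97, (13*-10 - 12*19)=-358; twice the area = |560| = 560; area = 280; answer 280
Stage 3: W2 = 280; threaded value p + q = 281; w = 10805; 10805 = 5 * 2161; sigma = (1 + 5) * (1 + 2161) = 6 * 2162 = 12972; answer 12972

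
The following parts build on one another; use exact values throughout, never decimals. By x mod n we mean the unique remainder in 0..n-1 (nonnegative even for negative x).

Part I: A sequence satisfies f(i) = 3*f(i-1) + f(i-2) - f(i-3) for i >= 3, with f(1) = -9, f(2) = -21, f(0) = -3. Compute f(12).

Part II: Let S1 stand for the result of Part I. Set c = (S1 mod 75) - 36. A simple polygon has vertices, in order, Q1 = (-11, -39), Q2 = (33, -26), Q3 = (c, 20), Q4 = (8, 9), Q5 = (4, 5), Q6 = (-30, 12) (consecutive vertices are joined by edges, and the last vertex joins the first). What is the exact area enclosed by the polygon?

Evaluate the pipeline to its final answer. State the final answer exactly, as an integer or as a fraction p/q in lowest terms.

1841

Part I: f(3) = 3*(-21) + 1*(-9) - 1*(-3) = -69; iterating: f(3)=-69, f(4)=-219, f(5)=-705, f(6)=-2265, f(7)=-7281, f(8)=-23403, f(9)=-75225, f(10)=-241797, f(11)=-777213, f(12)=-2498211; answer -2498211
Part II: S1 = -2498211; c = 3; cross terms: (-11*-26 - 33*-39)=1573, (33*20 - 3*-26)=738, (3*9 - 8*20)=-133, (8*5 - 4*9)=4, (4*12 - -30*5)=198, (-30*-39 - -11*12)=1302; twice the area = |3682| = 3682; area = 1841; answer 1841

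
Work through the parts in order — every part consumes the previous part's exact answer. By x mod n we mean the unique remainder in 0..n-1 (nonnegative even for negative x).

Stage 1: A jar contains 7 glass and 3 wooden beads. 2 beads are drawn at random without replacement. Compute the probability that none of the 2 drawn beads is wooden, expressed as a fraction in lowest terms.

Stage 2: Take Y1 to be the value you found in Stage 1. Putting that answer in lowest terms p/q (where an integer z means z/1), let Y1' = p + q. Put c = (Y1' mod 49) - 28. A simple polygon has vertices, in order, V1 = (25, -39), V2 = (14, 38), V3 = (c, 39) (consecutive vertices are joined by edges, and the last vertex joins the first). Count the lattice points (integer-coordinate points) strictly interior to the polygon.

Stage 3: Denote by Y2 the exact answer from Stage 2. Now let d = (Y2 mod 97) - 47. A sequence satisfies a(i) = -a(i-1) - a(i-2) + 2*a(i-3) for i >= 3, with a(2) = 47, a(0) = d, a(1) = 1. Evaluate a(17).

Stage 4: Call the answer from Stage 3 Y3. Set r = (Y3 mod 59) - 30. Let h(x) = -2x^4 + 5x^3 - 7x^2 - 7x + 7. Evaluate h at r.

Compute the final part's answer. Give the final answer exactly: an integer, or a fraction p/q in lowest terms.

Stage 1: total draws C(10,2) = 45; favorable C(7,2) = 21; P = 7/15; answer 7/15
Stage 2: Y1 = 7/15; threaded value p + q = 22; c = -6; cross terms: (25*38 - 14*-39)=1496, (14*39 - -6*38)=774, (-6*-39 - 25*39)=-741; twice the area = |1529| = 1529; area = 1529/2; boundary points = 11 + 1 + 1 = 13; strictly interior points = area - boundary/2 + 1 = 759; answer 759
Stage 3: Y2 = 759; d = 33; a(3) = -1*(47) - 1*(1) + 2*(33) = 18; iterating: a(3)=18, a(4)=-63, a(5)=139, a(6)=-40, a(7)=-225, a(8)=543, a(9)=-398, a(10)=-595, a(11)=2079, a(12)=-2280, a(13)=-989, a(14)=7427, a(15)=-10998, a(16)=1593, a(17)=24259; answer 24259
Stage 4: Y3 = 24259; r = -20; -2*(-20)^4 + 5*(-20)^3 - 7*(-20)^2 - 7*(-20)^1 + 7 = (-320000) + (-40000) + (-2800) + (140) + (7) = -362653; answer -362653

-362653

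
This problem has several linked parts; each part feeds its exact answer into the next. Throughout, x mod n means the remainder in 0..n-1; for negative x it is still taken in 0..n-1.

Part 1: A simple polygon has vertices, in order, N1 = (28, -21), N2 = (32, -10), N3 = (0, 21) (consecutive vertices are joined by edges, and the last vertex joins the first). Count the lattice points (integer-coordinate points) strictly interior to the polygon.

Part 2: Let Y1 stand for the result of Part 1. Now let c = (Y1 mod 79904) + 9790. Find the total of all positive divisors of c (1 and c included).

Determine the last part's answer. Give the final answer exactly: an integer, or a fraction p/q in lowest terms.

10944

Part 1: cross terms: (28*-10 - 32*-21)=392, (32*21 - 0*-10)=672, (0*-21 - 28*21)=-588; twice the area = |476| = 476; area = 238; boundary points = 1 + 1 + 14 = 16; strictly interior points = area - boundary/2 + 1 = 231; answer 231
Part 2: Y1 = 231; c = 10021; 10021 = 11 * 911; sigma = (1 + 11) * (1 + 911) = 12 * 912 = 10944; answer 10944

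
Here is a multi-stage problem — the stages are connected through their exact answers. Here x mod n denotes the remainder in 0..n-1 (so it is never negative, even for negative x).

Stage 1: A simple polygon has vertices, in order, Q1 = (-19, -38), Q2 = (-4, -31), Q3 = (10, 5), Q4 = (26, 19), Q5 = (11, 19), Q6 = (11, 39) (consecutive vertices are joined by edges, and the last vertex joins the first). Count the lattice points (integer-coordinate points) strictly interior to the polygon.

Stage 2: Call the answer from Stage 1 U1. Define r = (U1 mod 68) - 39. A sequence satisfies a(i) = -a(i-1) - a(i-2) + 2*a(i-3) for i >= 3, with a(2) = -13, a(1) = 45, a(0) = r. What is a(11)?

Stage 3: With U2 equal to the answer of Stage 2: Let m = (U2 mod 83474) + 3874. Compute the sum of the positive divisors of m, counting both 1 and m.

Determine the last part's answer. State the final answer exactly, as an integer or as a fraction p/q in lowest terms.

115824

Stage 1: cross terms: (-19*-31 - -4*-38)=437, (-4*5 - 10*-31)=290, (10*19 - 26*5)=60, (26*19 - 11*19)=285, (11*39 - 11*19)=220, (11*-38 - -19*39)=323; twice the area = |1615| = 1615; area = 1615/2; boundary points = 1 + 2 + 2 + 15 + 20 + 1 = 41; strictly interior points = area - boundary/2 + 1 = 788; answer 788
Stage 2: U1 = 788; r = 1; a(3) = -1*(-13) - 1*(45) + 2*(1) = -30; iterating: a(3)=-30, a(4)=133, a(5)=-129, a(6)=-64, a(7)=459, a(8)=-653, a(9)=66, a(10)=1505, a(11)=-2877; answer -2877
Stage 3: U2 = -2877; m = 84471; 84471 = 3 * 37 * 761; sigma = (1 + 3) * (1 + 37) * (1 + 761) = 4 * 38 * 762 = 115824; answer 115824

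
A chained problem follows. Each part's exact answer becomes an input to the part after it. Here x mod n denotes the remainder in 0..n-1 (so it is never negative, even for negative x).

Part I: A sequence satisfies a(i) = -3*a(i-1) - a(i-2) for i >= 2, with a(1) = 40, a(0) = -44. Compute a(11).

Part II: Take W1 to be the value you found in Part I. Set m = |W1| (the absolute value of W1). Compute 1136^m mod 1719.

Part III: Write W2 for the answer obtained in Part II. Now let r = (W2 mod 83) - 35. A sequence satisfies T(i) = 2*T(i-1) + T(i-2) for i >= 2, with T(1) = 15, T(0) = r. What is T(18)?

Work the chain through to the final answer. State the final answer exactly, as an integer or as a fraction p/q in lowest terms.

78673887

Part I: a(2) = -3*(40) - 1*(-44) = -76; iterating: a(2)=-76, a(3)=188, a(4)=-488, a(5)=1276, a(6)=-3340, a(7)=8744, a(8)=-22892, a(9)=59932, a(10)=-156904, a(11)=410780; answer 410780
Part II: W1 = 410780; m = 410780; squarings mod 1719: 1136^1=1136, 1136^2=1246, 1136^4=259, 1136^8=40, 1136^16=1600, 1136^32=409, 1136^64=538, 1136^128=652, 1136^256=511, 1136^512=1552, 1136^1024=385, 1136^2048=391, 1136^4096=1609, 1136^8192=67, 1136^16384=1051, 1136^32768=1003, 1136^65536=394, 1136^131072=526, 1136^262144=1636; 1136^410780 = 1136^4 * 1136^8 * 1136^16 * 1136^128 * 1136^1024 * 1136^16384 * 1136^131072 * 1136^262144 = 1147 (mod 1719); answer 1147
Part III: W2 = 1147; r = 33; T(2) = 2*(15) + 1*(33) = 63; iterating: T(2)=63, T(3)=141, T(4)=345, T(5)=831, T(6)=2007, T(7)=4845, T(8)=11697, T(9)=28239, T(10)=68175, T(11)=164589, T(12)=397353, T(13)=959295, T(14)=2315943, T(15)=5591181, T(16)=13498305, T(17)=32587791, T(18)=78673887; answer 78673887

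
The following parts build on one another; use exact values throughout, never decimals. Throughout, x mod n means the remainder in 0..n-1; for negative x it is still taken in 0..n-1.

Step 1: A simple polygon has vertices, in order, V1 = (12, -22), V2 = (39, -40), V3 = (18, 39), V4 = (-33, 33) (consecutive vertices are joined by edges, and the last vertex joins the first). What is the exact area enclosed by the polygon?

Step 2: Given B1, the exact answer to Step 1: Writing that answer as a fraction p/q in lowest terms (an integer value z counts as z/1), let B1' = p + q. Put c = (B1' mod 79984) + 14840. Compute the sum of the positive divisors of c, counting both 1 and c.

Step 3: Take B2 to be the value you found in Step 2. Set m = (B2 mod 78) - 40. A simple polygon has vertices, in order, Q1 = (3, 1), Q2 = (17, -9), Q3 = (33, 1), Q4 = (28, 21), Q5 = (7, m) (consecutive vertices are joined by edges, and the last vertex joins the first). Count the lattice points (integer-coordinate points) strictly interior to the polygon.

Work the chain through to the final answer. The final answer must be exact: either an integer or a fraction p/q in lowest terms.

718

Step 1: cross terms: (12*-40 - 39*-22)=378, (39*39 - 18*-40)=2241, (18*33 - -33*39)=1881, (-33*-22 - 12*33)=330; twice the area = |4830| = 4830; area = 2415; answer 2415
Step 2: B1 = 2415; threaded value p + q = 2416; c = 17256; 17256 = 2^3 * 3 * 719; sigma = (1 + 2 + 4 + 8) * (1 + 3) * (1 + 719) = 15 * 4 * 720 = 43200; answer 43200
Step 3: B2 = 43200; m = 26; cross terms: (3*-9 - 17*1)=-44, (17*1 - 33*-9)=314, (33*21 - 28*1)=665, (28*26 - 7*21)=581, (7*1 - 3*26)=-71; twice the area = |1445| = 1445; area = 1445/2; boundary points = 2 + 2 + 5 + 1 + 1 = 11; strictly interior points = area - boundary/2 + 1 = 718; answer 718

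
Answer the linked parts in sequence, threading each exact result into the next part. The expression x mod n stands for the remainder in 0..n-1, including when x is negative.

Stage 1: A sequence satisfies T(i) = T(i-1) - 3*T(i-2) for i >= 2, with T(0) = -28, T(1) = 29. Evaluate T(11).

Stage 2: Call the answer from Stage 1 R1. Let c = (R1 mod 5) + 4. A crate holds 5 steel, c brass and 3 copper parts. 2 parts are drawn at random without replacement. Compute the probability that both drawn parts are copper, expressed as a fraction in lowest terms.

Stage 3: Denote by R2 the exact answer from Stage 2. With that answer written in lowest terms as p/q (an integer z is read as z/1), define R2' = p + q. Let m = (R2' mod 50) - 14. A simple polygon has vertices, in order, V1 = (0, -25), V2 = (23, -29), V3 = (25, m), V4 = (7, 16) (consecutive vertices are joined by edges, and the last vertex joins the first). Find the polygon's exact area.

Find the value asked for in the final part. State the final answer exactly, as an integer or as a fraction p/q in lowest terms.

1733/2

Stage 1: T(2) = 1*(29) - 3*(-28) = 113; iterating: T(2)=113, T(3)=26, T(4)=-313, T(5)=-391, T(6)=548, T(7)=1721, T(8)=77, T(9)=-5086, T(10)=-5317, T(11)=9941; answer 9941
Stage 2: R1 = 9941; c = 5; total draws C(13,2) = 78; favorable C(3,2) = 3; P = 1/26; answer 1/26
Stage 3: R2 = 1/26; threaded value p + q = 27; m = 13; cross terms: (0*-29 - 23*-25)=575, (23*13 - 25*-29)=1024, (25*16 - 7*13)=309, (7*-25 - 0*16)=-175; twice the area = |1733| = 1733; area = 1733/2; answer 1733/2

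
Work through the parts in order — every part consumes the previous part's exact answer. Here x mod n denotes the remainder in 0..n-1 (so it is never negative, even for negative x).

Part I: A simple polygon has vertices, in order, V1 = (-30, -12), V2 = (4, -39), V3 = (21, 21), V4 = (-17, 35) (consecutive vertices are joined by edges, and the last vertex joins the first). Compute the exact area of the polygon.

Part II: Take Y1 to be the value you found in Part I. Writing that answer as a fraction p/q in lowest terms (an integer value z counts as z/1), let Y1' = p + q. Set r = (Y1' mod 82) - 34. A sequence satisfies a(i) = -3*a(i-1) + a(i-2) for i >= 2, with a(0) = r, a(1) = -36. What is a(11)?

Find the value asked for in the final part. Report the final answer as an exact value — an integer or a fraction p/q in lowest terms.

Part I: cross terms: (-30*-39 - 4*-12)=1218, (4*21 - 21*-39)=903, (21*35 - -17*21)=1092, (-17*-12 - -30*35)=1254; twice the area = |4467| = 4467; area = 4467/2; answer 4467/2
Part II: Y1 = 4467/2; threaded value p + q = 4469; r = 7; a(2) = -3*(-36) + 1*(7) = 115; iterating: a(2)=115, a(3)=-381, a(4)=1258, a(5)=-4155, a(6)=13723, a(7)=-45324, a(8)=149695, a(9)=-494409, a(10)=1632922, a(11)=-5393175; answer -5393175

-5393175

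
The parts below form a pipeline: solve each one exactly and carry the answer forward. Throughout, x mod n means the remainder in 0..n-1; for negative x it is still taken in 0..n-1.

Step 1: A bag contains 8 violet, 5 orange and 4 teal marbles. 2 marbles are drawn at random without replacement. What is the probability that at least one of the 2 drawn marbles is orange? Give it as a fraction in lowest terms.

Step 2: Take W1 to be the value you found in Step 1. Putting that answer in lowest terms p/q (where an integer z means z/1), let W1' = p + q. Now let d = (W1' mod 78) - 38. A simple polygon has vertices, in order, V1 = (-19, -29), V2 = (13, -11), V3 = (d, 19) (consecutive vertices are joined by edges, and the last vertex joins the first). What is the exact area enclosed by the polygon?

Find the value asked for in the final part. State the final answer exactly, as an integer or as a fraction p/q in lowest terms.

Step 1: total draws C(17,2) = 136; complement C(12,2) = 66; favorable 136 - 66 = 70; P = 35/68; answer 35/68
Step 2: W1 = 35/68; threaded value p + q = 103; d = -13; cross terms: (-19*-11 - 13*-29)=586, (13*19 - -13*-11)=104, (-13*-29 - -19*19)=738; twice the area = |1428| = 1428; area = 714; answer 714

714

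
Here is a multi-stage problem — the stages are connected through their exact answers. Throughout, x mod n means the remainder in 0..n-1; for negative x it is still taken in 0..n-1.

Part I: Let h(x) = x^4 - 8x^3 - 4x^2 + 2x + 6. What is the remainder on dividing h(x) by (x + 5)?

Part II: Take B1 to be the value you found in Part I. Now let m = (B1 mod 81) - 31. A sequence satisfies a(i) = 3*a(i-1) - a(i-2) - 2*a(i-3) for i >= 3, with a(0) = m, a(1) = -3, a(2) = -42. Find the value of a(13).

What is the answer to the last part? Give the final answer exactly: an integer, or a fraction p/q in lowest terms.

Part I: remainder = value at the root: 1*(-5)^4 - 8*(-5)^3 - 4*(-5)^2 + 2*(-5)^1 + 6 = (625) + (1000) + (-100) + (-10) + (6) = 1521; answer 1521
Part II: B1 = 1521; m = 32; a(3) = 3*(-42) - 1*(-3) - 2*(32) = -187; iterating: a(3)=-187, a(4)=-513, a(5)=-1268, a(6)=-2917, a(7)=-6457, a(8)=-13918, a(9)=-29463, a(10)=-61557, a(11)=-127372, a(12)=-261633, a(13)=-534413; answer -534413

-534413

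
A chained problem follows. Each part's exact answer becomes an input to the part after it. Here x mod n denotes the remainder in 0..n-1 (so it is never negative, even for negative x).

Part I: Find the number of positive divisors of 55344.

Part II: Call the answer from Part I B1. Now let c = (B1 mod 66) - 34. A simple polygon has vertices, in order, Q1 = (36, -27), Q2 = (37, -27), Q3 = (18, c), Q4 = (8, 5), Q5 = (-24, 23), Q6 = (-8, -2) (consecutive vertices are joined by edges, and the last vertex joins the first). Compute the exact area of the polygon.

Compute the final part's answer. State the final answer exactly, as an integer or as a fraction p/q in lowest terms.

1021/2

Part I: 55344 = 2^4 * 3 * 1153; number of divisors = (4+1) * (1+1) * (1+1) = 20; answer 20
Part II: B1 = 20; c = -14; cross terms: (36*-27 - 37*-27)=27, (37*-14 - 18*-27)=-32, (18*5 - 8*-14)=202, (8*23 - -24*5)=304, (-24*-2 - -8*23)=232, (-8*-27 - 36*-2)=288; twice the area = |1021| = 1021; area = 1021/2; answer 1021/2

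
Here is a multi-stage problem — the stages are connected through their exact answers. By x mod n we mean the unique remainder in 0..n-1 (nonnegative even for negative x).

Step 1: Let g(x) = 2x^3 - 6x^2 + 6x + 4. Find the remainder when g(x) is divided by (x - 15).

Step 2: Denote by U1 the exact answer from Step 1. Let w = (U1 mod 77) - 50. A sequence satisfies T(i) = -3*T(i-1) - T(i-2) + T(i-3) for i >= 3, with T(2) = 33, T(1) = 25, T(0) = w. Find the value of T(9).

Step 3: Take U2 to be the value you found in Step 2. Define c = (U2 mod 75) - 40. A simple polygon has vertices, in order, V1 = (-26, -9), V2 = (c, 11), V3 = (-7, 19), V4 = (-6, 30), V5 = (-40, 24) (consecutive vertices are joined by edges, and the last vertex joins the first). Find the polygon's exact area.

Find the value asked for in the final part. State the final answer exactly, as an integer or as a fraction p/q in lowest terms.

2239/2

Step 1: remainder = value at the root: 2*(15)^3 - 6*(15)^2 + 6*(15)^1 + 4 = (6750) + (-1350) + (90) + (4) = 5494; answer 5494
Step 2: U1 = 5494; w = -23; T(3) = -3*(33) - 1*(25) + 1*(-23) = -147; iterating: T(3)=-147, T(4)=433, T(5)=-1119, T(6)=2777, T(7)=-6779, T(8)=16441, T(9)=-39767; answer -39767
Step 3: U2 = -39767; c = 18; cross terms: (-26*11 - 18*-9)=-124, (18*19 - -7*11)=419, (-7*30 - -6*19)=-96, (-6*24 - -40*30)=1056, (-40*-9 - -26*24)=984; twice the area = |2239| = 2239; area = 2239/2; answer 2239/2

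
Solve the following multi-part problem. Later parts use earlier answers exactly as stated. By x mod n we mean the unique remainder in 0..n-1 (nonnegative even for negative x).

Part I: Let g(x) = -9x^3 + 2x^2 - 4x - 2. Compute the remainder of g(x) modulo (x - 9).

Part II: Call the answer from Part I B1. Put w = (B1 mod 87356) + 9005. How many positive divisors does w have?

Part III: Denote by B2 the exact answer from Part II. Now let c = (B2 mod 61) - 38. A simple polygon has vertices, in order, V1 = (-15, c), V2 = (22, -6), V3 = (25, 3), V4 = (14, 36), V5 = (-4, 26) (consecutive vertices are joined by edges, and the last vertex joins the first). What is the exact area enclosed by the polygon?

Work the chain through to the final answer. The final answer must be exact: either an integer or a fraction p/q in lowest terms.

1447

Part I: remainder = value at the root: -9*(9)^3 + 2*(9)^2 - 4*(9)^1 - 2 = (-6561) + (162) + (-36) + (-2) = -6437; answer -6437
Part II: B1 = -6437; w = 89924; 89924 = 2^2 * 22481; number of divisors = (2+1) * (1+1) = 6; answer 6
Part III: B2 = 6; c = -32; cross terms: (-15*-6 - 22*-32)=794, (22*3 - 25*-6)=216, (25*36 - 14*3)=858, (14*26 - -4*36)=508, (-4*-32 - -15*26)=518; twice the area = |2894| = 2894; area = 1447; answer 1447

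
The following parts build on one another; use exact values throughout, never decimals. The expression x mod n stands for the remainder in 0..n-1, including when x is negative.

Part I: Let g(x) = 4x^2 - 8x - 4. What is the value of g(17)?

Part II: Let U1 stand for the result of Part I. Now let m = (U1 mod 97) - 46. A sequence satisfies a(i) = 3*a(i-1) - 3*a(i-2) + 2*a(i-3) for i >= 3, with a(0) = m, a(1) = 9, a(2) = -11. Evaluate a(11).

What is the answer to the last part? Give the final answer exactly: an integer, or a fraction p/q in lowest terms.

Part I: 4*(17)^2 - 8*(17)^1 - 4 = (1156) + (-136) + (-4) = 1016; answer 1016
Part II: U1 = 1016; m = 0; a(3) = 3*(-11) - 3*(9) + 2*(0) = -60; iterating: a(3)=-60, a(4)=-129, a(5)=-229, a(6)=-420, a(7)=-831, a(8)=-1691, a(9)=-3420, a(10)=-6849, a(11)=-13669; answer -13669

-13669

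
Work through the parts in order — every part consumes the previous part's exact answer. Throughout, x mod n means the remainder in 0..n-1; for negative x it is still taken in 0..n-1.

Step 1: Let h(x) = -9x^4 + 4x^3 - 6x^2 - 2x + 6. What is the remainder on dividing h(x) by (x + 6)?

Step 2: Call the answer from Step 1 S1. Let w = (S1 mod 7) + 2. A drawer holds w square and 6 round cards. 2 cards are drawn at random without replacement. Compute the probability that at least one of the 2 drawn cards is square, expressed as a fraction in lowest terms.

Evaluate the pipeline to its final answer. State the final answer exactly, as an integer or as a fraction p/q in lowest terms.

13/28

Step 1: remainder = value at the root: -9*(-6)^4 + 4*(-6)^3 - 6*(-6)^2 - 2*(-6)^1 + 6 = (-11664) + (-864) + (-216) + (12) + (6) = -12726; answer -12726
Step 2: S1 = -12726; w = 2; total draws C(8,2) = 28; complement C(6,2) = 15; favorable 28 - 15 = 13; P = 13/28; answer 13/28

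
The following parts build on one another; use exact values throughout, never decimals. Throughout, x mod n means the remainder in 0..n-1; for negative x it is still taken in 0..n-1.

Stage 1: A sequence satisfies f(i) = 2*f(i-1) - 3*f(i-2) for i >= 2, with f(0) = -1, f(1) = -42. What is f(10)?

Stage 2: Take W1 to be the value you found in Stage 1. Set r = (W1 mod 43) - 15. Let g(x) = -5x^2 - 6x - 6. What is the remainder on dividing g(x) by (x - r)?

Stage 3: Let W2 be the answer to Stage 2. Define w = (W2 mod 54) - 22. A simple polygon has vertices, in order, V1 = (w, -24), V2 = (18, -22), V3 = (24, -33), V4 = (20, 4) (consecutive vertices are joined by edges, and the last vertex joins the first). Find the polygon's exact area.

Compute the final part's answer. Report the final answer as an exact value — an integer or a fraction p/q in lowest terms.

Stage 1: f(2) = 2*(-42) - 3*(-1) = -81; iterating: f(2)=-81, f(3)=-36, f(4)=171, f(5)=450, f(6)=387, f(7)=-576, f(8)=-2313, f(9)=-2898, f(10)=1143; answer 1143
Stage 2: W1 = 1143; r = 10; remainder = value at the root: -5*(10)^2 - 6*(10)^1 - 6 = (-500) + (-60) + (-6) = -566; answer -566
Stage 3: W2 = -566; w = 6; cross terms: (6*-22 - 18*-24)=300, (18*-33 - 24*-22)=-66, (24*4 - 20*-33)=756, (20*-24 - 6*4)=-504; twice the area = |486| = 486; area = 243; answer 243

243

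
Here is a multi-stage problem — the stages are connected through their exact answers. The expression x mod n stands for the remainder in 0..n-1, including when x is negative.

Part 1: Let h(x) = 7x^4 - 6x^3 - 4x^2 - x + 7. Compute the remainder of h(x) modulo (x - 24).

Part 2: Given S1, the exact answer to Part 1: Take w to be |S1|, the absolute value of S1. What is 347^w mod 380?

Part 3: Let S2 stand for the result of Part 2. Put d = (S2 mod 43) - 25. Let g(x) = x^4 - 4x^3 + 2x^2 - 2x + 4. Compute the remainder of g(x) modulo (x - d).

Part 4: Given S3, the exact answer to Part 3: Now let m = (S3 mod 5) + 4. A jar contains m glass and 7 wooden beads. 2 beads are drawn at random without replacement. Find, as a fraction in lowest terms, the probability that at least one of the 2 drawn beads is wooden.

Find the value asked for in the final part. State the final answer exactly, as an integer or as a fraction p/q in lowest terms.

Part 1: remainder = value at the root: 7*(24)^4 - 6*(24)^3 - 4*(24)^2 - 1*(24)^1 + 7 = (2322432) + (-82944) + (-2304) + (-24) + (7) = 2237167; answer 2237167
Part 2: S1 = 2237167; w = 2237167; squarings mod 380: 347^1=347, 347^2=329, 347^4=321, 347^8=61, 347^16=301, 347^32=161, 347^64=81, 347^128=101, 347^256=321, 347^512=61, 347^1024=301, 347^2048=161, 347^4096=81, 347^8192=101, 347^16384=321, 347^32768=61, 347^65536=301, 347^131072=161, 347^262144=81, 347^524288=101, 347^1048576=321, 347^2097152=61; 347^2237167 = 347^1 * 347^2 * 347^4 * 347^8 * 347^32 * 347^64 * 347^128 * 347^512 * 347^8192 * 347^131072 * 347^2097152 = 43 (mod 380); answer 43
Part 3: S2 = 43; d = -25; remainder = value at the root: 1*(-25)^4 - 4*(-25)^3 + 2*(-25)^2 - 2*(-25)^1 + 4 = (390625) + (62500) + (1250) + (50) + (4) = 454429; answer 454429
Part 4: S3 = 454429; m = 8; total draws C(15,2) = 105; complement C(8,2) = 28; favorable 105 - 28 = 77; P = 11/15; answer 11/15

11/15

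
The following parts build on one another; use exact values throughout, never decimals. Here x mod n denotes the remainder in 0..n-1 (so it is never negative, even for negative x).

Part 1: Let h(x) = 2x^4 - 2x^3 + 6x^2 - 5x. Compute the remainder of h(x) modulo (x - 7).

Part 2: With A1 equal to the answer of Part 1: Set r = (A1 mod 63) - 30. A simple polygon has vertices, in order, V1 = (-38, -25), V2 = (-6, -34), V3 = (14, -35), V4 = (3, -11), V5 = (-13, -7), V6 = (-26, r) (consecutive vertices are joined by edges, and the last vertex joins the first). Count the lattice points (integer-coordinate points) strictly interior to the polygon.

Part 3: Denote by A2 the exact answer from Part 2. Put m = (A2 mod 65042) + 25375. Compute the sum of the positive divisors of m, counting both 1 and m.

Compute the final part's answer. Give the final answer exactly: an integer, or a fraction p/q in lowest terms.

66794

Part 1: remainder = value at the root: 2*(7)^4 - 2*(7)^3 + 6*(7)^2 - 5*(7)^1 = (4802) + (-686) + (294) + (-35) = 4375; answer 4375
Part 2: A1 = 4375; r = -2; cross terms: (-38*-34 - -6*-25)=1142, (-6*-35 - 14*-34)=686, (14*-11 - 3*-35)=-49, (3*-7 - -13*-11)=-164, (-13*-2 - -26*-7)=-156, (-26*-25 - -38*-2)=574; twice the area = |2033| = 2033; area = 2033/2; boundary points = 1 + 1 + 1 + 4 + 1 + 1 = 9; strictly interior points = area - boundary/2 + 1 = 1013; answer 1013
Part 3: A2 = 1013; m = 26388; 26388 = 2^2 * 3^2 * 733; sigma = (1 + 2 + 4) * (1 + 3 + 9) * (1 + 733) = 7 * 13 * 734 = 66794; answer 66794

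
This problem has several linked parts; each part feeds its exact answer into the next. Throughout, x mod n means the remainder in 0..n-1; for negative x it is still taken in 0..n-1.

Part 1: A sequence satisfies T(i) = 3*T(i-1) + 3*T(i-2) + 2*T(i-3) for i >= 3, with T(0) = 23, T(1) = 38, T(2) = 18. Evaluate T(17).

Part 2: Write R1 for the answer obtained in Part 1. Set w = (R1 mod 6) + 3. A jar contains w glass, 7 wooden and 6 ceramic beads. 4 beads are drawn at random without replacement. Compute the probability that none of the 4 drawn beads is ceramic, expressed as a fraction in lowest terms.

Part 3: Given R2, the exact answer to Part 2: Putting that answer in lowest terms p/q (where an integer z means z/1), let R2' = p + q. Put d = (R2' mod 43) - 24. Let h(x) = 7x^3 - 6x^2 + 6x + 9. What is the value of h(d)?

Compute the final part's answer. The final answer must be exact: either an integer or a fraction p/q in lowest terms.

764

Part 1: T(3) = 3*(18) + 3*(38) + 2*(23) = 214; iterating: T(3)=214, T(4)=772, T(5)=2994, T(6)=11726, T(7)=45704, T(8)=178278, T(9)=695398, T(10)=2712436, T(11)=10580058, T(12)=41268278, T(13)=160969880, T(14)=627874590, T(15)=2449069966, T(16)=9552773428, T(17)=37261279362; answer 37261279362
Part 2: R1 = 37261279362; w = 3; total draws C(16,4) = 1820; favorable C(10,4) = 210; P = 3/26; answer 3/26
Part 3: R2 = 3/26; threaded value p + q = 29; d = 5; 7*(5)^3 - 6*(5)^2 + 6*(5)^1 + 9 = (875) + (-150) + (30) + (9) = 764; answer 764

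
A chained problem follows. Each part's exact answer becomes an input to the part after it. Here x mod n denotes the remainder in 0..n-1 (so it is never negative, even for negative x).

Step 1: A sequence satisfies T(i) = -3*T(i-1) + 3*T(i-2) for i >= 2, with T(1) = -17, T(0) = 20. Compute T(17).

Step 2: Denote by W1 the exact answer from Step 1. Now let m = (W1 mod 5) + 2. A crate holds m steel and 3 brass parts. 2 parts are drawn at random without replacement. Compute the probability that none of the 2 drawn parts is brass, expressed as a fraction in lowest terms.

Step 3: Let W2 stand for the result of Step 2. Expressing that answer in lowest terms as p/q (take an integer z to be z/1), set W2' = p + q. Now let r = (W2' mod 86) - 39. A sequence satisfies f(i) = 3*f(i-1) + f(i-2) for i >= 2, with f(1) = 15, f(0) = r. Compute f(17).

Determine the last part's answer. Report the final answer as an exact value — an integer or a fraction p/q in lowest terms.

Step 1: T(2) = -3*(-17) + 3*(20) = 111; iterating: T(2)=111, T(3)=-384, T(4)=1485, T(5)=-5607, T(6)=21276, T(7)=-80649, T(8)=305775, T(9)=-1159272, T(10)=4395141, T(11)=-16663239, T(12)=63175140, T(13)=-239515137, T(14)=908070831, T(15)=-3442757904, T(16)=13052486205, T(17)=-49485732327; answer -49485732327
Step 2: W1 = -49485732327; m = 5; total draws C(8,2) = 28; favorable C(5,2) = 10; P = 5/14; answer 5/14
Step 3: W2 = 5/14; threaded value p + q = 19; r = -20; f(2) = 3*(15) + 1*(-20) = 25; iterating: f(2)=25, f(3)=90, f(4)=295, f(5)=975, f(6)=3220, f(7)=10635, f(8)=35125, f(9)=116010, f(10)=383155, f(11)=1265475, f(12)=4179580, f(13)=13804215, f(14)=45592225, f(15)=150580890, f(16)=497334895, f(17)=1642585575; answer 1642585575

1642585575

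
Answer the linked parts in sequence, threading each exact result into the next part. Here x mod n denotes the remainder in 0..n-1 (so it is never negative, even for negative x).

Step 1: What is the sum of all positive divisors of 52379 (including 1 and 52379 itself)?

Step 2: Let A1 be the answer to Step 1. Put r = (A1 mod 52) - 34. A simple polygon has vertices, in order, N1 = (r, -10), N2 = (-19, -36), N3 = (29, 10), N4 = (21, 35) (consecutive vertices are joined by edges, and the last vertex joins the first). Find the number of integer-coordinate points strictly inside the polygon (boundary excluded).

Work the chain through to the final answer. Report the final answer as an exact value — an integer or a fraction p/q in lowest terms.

1266

Step 1: 52379 is prime, so its only divisors are 1 and 52379; sigma = 1 + 52379 = 52380; answer 52380
Step 2: A1 = 52380; r = -18; cross terms: (-18*-36 - -19*-10)=458, (-19*10 - 29*-36)=854, (29*35 - 21*10)=805, (21*-10 - -18*35)=420; twice the area = |2537| = 2537; area = 2537/2; boundary points = 1 + 2 + 1 + 3 = 7; strictly interior points = area - boundary/2 + 1 = 1266; answer 1266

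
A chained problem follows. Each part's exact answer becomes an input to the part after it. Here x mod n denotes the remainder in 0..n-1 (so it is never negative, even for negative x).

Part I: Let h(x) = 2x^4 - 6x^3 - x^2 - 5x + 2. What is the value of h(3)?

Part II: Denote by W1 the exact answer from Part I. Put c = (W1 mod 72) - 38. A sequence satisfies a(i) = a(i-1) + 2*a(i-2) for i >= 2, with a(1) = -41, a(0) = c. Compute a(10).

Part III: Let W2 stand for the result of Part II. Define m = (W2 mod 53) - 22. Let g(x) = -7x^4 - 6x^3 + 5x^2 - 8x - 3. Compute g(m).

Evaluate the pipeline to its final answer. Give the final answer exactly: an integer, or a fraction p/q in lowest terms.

Part I: 2*(3)^4 - 6*(3)^3 - 1*(3)^2 - 5*(3)^1 + 2 = (162) + (-162) + (-9) + (-15) + (2) = -22; answer -22
Part II: W1 = -22; c = 12; a(2) = 1*(-41) + 2*(12) = -17; iterating: a(2)=-17, a(3)=-99, a(4)=-133, a(5)=-331, a(6)=-597, a(7)=-1259, a(8)=-2453, a(9)=-4971, a(10)=-9877; answer -9877
Part III: W2 = -9877; m = 12; -7*(12)^4 - 6*(12)^3 + 5*(12)^2 - 8*(12)^1 - 3 = (-145152) + (-10368) + (720) + (-96) + (-3) = -154899; answer -154899

-154899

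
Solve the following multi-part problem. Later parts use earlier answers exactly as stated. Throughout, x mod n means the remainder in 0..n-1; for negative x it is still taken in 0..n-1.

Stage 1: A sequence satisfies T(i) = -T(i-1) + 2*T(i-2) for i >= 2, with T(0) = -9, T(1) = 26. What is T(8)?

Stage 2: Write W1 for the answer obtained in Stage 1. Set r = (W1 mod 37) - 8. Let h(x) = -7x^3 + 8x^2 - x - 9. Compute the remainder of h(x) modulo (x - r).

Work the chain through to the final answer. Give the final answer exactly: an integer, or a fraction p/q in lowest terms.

Stage 1: T(2) = -1*(26) + 2*(-9) = -44; iterating: T(2)=-44, T(3)=96, T(4)=-184, T(5)=376, T(6)=-744, T(7)=1496, T(8)=-2984; answer -2984
Stage 2: W1 = -2984; r = 5; remainder = value at the root: -7*(5)^3 + 8*(5)^2 - 1*(5)^1 - 9 = (-875) + (200) + (-5) + (-9) = -689; answer -689

-689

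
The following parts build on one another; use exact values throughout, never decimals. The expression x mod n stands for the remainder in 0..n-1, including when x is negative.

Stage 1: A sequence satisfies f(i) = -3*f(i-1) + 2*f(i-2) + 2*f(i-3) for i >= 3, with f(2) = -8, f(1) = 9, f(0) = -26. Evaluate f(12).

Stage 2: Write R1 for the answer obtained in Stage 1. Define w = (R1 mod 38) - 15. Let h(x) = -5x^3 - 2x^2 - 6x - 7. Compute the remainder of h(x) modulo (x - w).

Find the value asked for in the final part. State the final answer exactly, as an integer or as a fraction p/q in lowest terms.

Stage 1: f(3) = -3*(-8) + 2*(9) + 2*(-26) = -10; iterating: f(3)=-10, f(4)=32, f(5)=-132, f(6)=440, f(7)=-1520, f(8)=5176, f(9)=-17688, f(10)=60376, f(11)=-206152, f(12)=703832; answer 703832
Stage 2: R1 = 703832; w = 19; remainder = value at the root: -5*(19)^3 - 2*(19)^2 - 6*(19)^1 - 7 = (-34295) + (-722) + (-114) + (-7) = -35138; answer -35138

-35138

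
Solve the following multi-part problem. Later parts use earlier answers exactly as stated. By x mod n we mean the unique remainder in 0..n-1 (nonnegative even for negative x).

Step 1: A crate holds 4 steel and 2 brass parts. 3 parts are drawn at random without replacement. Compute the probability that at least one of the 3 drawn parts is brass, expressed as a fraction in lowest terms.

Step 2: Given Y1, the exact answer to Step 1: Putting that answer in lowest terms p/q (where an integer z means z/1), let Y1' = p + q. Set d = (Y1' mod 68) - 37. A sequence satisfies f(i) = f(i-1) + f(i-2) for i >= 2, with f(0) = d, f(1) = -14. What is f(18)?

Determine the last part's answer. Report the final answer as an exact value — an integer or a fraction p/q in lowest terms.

Step 1: total draws C(6,3) = 20; complement C(4,3) = 4; favorable 20 - 4 = 16; P = 4/5; answer 4/5
Step 2: Y1 = 4/5; threaded value p + q = 9; d = -28; f(2) = 1*(-14) + 1*(-28) = -42; iterating: f(2)=-42, f(3)=-56, f(4)=-98, f(5)=-154, f(6)=-252, f(7)=-406, f(8)=-658, f(9)=-1064, f(10)=-1722, f(11)=-2786, f(12)=-4508, f(13)=-7294, f(14)=-11802, f(15)=-19096, f(16)=-30898, f(17)=-49994, f(18)=-80892; answer -80892

-80892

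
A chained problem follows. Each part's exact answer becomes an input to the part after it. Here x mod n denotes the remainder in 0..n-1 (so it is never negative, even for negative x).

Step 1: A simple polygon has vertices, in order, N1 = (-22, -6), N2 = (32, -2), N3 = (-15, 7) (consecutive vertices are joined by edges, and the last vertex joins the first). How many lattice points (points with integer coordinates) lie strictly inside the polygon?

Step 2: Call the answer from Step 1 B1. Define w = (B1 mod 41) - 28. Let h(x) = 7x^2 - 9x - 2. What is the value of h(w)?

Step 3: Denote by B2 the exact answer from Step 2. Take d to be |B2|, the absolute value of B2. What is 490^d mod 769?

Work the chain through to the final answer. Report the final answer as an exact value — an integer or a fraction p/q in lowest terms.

102

Step 1: cross terms: (-22*-2 - 32*-6)=236, (32*7 - -15*-2)=194, (-15*-6 - -22*7)=244; twice the area = |674| = 674; area = 337; boundary points = 2 + 1 + 1 = 4; strictly interior points = area - boundary/2 + 1 = 336; answer 336
Step 2: B1 = 336; w = -20; 7*(-20)^2 - 9*(-20)^1 - 2 = (2800) + (180) + (-2) = 2978; answer 2978
Step 3: B2 = 2978; d = 2978; squarings mod 769: 490^1=490, 490^2=172, 490^4=362, 490^8=314, 490^16=164, 490^32=750, 490^64=361, 490^128=360, 490^256=408, 490^512=360, 490^1024=408, 490^2048=360; 490^2978 = 490^2 * 490^32 * 490^128 * 490^256 * 490^512 * 490^2048 = 102 (mod 769); answer 102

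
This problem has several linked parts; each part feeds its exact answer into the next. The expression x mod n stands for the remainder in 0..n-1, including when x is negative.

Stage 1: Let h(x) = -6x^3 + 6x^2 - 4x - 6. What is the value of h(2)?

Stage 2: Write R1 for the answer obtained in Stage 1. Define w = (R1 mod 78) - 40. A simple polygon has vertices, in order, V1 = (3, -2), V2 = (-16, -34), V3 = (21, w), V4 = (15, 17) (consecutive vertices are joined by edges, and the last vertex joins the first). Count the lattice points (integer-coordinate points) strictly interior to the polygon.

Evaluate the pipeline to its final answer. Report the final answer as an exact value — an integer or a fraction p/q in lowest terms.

427

Stage 1: -6*(2)^3 + 6*(2)^2 - 4*(2)^1 - 6 = (-48) + (24) + (-8) + (-6) = -38; answer -38
Stage 2: R1 = -38; w = 0; cross terms: (3*-34 - -16*-2)=-134, (-16*0 - 21*-34)=714, (21*17 - 15*0)=357, (15*-2 - 3*17)=-81; twice the area = |856| = 856; area = 428; boundary points = 1 + 1 + 1 + 1 = 4; strictly interior points = area - boundary/2 + 1 = 427; answer 427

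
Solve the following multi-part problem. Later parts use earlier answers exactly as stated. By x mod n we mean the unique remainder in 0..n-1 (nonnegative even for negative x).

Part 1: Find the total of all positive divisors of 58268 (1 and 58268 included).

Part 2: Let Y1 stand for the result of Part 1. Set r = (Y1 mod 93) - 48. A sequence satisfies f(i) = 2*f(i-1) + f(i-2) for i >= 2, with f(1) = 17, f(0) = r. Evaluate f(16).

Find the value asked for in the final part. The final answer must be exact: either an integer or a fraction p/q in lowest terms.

10929519

Part 1: 58268 = 2^2 * 7 * 2081; sigma = (1 + 2 + 4) * (1 + 7) * (1 + 2081) = 7 * 8 * 2082 = 116592; answer 116592
Part 2: Y1 = 116592; r = 15; f(2) = 2*(17) + 1*(15) = 49; iterating: f(2)=49, f(3)=115, f(4)=279, f(5)=673, f(6)=1625, f(7)=3923, f(8)=9471, f(9)=22865, f(10)=55201, f(11)=133267, f(12)=321735, f(13)=776737, f(14)=1875209, f(15)=4527155, f(16)=10929519; answer 10929519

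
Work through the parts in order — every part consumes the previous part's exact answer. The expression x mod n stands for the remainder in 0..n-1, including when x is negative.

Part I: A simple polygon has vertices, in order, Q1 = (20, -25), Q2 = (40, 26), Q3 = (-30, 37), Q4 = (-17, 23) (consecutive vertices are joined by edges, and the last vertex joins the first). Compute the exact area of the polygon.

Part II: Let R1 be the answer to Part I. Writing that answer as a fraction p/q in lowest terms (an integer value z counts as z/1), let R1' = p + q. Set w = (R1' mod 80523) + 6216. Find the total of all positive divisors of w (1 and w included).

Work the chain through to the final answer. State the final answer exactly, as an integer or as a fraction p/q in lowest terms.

8060

Part I: cross terms: (20*26 - 40*-25)=1520, (40*37 - -30*26)=2260, (-30*23 - -17*37)=-61, (-17*-25 - 20*23)=-35; twice the area = |3684| = 3684; area = 1842; answer 1842
Part II: R1 = 1842; threaded value p + q = 1843; w = 8059; 8059 is prime, so its only divisors are 1 and 8059; sigma = 1 + 8059 = 8060; answer 8060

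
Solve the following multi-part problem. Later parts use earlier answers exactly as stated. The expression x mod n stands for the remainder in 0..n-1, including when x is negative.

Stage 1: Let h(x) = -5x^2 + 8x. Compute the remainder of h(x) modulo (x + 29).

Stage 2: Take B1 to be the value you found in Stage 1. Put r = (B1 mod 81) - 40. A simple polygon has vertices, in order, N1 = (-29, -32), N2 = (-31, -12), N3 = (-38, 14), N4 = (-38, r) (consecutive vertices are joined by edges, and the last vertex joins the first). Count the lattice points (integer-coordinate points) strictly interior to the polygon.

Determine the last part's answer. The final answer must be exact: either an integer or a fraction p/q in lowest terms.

187

Stage 1: remainder = value at the root: -5*(-29)^2 + 8*(-29)^1 = (-4205) + (-232) = -4437; answer -4437
Stage 2: B1 = -4437; r = -22; cross terms: (-29*-12 - -31*-32)=-644, (-31*14 - -38*-12)=-890, (-38*-22 - -38*14)=1368, (-38*-32 - -29*-22)=578; twice the area = |412| = 412; area = 206; boundary points = 2 + 1 + 36 + 1 = 40; strictly interior points = area - boundary/2 + 1 = 187; answer 187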